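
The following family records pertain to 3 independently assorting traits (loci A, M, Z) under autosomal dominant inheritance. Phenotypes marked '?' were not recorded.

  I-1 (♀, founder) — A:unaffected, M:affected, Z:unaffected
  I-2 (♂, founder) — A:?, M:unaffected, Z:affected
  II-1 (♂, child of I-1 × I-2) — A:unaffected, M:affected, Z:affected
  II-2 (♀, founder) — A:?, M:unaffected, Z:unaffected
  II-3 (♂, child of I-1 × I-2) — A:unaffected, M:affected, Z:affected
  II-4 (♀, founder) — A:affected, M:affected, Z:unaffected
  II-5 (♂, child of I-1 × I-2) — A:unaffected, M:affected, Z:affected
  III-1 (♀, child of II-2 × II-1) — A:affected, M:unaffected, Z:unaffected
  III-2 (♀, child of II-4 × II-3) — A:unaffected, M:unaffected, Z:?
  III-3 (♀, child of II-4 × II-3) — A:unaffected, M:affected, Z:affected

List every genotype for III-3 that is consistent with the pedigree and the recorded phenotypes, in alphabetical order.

A/I-1 un ·: aa
A/I-2 ? ·: aa|Aa
A/II-1 un I-1×I-2: aa
A/II-2 ? ·: Aa|AA
A/II-3 un I-1×I-2: aa
A/II-4 aff ·: Aa
A/II-5 un I-1×I-2: aa
A/III-1 aff II-2×II-1: Aa
A/III-2 un II-4×II-3: aa
A/III-3 un II-4×II-3: aa
⇒ A over [I-1,I-2,II-1,II-2,II-3,II-4,II-5,III-1,III-2,III-3]: 4 consistent
M/I-1 aff ·: Mm|MM
M/I-2 un ·: mm
M/II-1 aff I-1×I-2: Mm
M/II-2 un ·: mm
M/II-3 aff I-1×I-2: Mm
M/II-4 aff ·: Mm
M/II-5 aff I-1×I-2: Mm
M/III-1 un II-2×II-1: mm
M/III-2 un II-4×II-3: mm
M/III-3 aff II-4×II-3: Mm|MM
⇒ M over [I-1,I-2,II-1,II-2,II-3,II-4,II-5,III-1,III-2,III-3]: 4 consistent
Z/I-1 un ·: zz
Z/I-2 aff ·: Zz|ZZ
Z/II-1 aff I-1×I-2: Zz
Z/II-2 un ·: zz
Z/II-3 aff I-1×I-2: Zz
Z/II-4 un ·: zz
Z/II-5 aff I-1×I-2: Zz
Z/III-1 un II-2×II-1: zz
Z/III-2 ? II-4×II-3: zz|Zz
Z/III-3 aff II-4×II-3: Zz
⇒ Z over [I-1,I-2,II-1,II-2,II-3,II-4,II-5,III-1,III-2,III-3]: 4 consistent

III-3 ∈ {aa MM Zz, aa Mm Zz}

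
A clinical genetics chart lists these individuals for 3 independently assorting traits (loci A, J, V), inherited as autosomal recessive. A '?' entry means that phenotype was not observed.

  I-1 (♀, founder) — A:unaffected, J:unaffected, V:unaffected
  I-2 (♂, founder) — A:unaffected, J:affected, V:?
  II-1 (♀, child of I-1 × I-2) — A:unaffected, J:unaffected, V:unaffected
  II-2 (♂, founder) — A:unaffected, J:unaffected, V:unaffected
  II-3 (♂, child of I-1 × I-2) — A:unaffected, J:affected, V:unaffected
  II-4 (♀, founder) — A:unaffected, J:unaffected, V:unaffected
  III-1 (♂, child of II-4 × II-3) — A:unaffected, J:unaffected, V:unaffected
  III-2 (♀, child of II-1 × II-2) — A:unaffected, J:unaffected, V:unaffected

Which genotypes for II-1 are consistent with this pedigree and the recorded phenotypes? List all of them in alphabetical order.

II-1 ∈ {AA Jj VV, AA Jj Vv, Aa Jj VV, Aa Jj Vv}

A/I-1 un ·: AA|Aa
A/I-2 un ·: AA|Aa
A/II-1 un I-1×I-2: AA|Aa
A/II-2 un ·: AA|Aa
A/II-3 un I-1×I-2: AA|Aa
A/II-4 un ·: AA|Aa
A/III-1 un II-4×II-3: AA|Aa
A/III-2 un II-1×II-2: AA|Aa
⇒ A over [I-1,I-2,II-1,II-2,II-3,II-4,III-1,III-2]: 156 consistent
J/I-1 un ·: Jj
J/I-2 aff ·: jj
J/II-1 un I-1×I-2: Jj
J/II-2 un ·: JJ|Jj
J/II-3 aff I-1×I-2: jj
J/II-4 un ·: JJ|Jj
J/III-1 un II-4×II-3: Jj
J/III-2 un II-1×II-2: JJ|Jj
⇒ J over [I-1,I-2,II-1,II-2,II-3,II-4,III-1,III-2]: 8 consistent
V/I-1 un ·: VV|Vv
V/I-2 ? ·: VV|Vv|vv
V/II-1 un I-1×I-2: VV|Vv
V/II-2 un ·: VV|Vv
V/II-3 un I-1×I-2: VV|Vv
V/II-4 un ·: VV|Vv
V/III-1 un II-4×II-3: VV|Vv
V/III-2 un II-1×II-2: VV|Vv
⇒ V over [I-1,I-2,II-1,II-2,II-3,II-4,III-1,III-2]: 188 consistent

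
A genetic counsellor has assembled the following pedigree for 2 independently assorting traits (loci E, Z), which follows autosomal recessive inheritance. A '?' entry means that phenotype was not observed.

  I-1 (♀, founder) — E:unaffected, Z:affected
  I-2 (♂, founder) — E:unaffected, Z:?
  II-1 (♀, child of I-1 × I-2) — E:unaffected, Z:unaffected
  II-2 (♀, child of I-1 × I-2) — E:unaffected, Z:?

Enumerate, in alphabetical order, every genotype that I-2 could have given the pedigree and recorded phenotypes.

E/I-1 un ·: EE|Ee
E/I-2 un ·: EE|Ee
E/II-1 un I-1×I-2: EE|Ee
E/II-2 un I-1×I-2: EE|Ee
⇒ E over [I-1,I-2,II-1,II-2]: 13 consistent
Z/I-1 aff ·: zz
Z/I-2 ? ·: ZZ|Zz
Z/II-1 un I-1×I-2: Zz
Z/II-2 ? I-1×I-2: Zz|zz
⇒ Z over [I-1,I-2,II-1,II-2]: 3 consistent

I-2 ∈ {EE ZZ, EE Zz, Ee ZZ, Ee Zz}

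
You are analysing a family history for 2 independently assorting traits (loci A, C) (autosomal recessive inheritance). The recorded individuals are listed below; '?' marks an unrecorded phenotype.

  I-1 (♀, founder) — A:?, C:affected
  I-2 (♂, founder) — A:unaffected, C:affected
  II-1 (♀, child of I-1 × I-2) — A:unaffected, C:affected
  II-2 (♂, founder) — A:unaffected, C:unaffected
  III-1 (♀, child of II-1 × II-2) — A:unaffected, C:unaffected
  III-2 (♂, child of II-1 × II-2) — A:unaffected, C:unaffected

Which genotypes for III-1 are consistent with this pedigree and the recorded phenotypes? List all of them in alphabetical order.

III-1 ∈ {AA Cc, Aa Cc}

A/I-1 ? ·: AA|Aa|aa
A/I-2 un ·: AA|Aa
A/II-1 un I-1×I-2: AA|Aa
A/II-2 un ·: AA|Aa
A/III-1 un II-1×II-2: AA|Aa
A/III-2 un II-1×II-2: AA|Aa
⇒ A over [I-1,I-2,II-1,II-2,III-1,III-2]: 60 consistent
C/I-1 aff ·: cc
C/I-2 aff ·: cc
C/II-1 aff I-1×I-2: cc
C/II-2 un ·: CC|Cc
C/III-1 un II-1×II-2: Cc
C/III-2 un II-1×II-2: Cc
⇒ C over [I-1,I-2,II-1,II-2,III-1,III-2]: 2 consistent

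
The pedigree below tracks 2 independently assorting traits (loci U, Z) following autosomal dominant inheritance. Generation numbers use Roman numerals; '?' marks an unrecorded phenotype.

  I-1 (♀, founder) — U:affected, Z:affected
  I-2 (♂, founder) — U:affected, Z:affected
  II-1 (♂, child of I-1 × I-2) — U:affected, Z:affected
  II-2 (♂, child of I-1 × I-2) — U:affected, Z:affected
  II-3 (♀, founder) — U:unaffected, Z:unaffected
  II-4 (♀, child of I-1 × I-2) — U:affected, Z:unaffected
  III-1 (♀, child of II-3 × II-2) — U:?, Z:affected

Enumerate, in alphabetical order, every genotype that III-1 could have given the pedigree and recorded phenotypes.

U/I-1 aff ·: Uu|UU
U/I-2 aff ·: Uu|UU
U/II-1 aff I-1×I-2: Uu|UU
U/II-2 aff I-1×I-2: Uu|UU
U/II-3 un ·: uu
U/II-4 aff I-1×I-2: Uu|UU
U/III-1 ? II-3×II-2: uu|Uu
⇒ U over [I-1,I-2,II-1,II-2,II-3,II-4,III-1]: 37 consistent
Z/I-1 aff ·: Zz
Z/I-2 aff ·: Zz
Z/II-1 aff I-1×I-2: Zz|ZZ
Z/II-2 aff I-1×I-2: Zz|ZZ
Z/II-3 un ·: zz
Z/II-4 un I-1×I-2: zz
Z/III-1 aff II-3×II-2: Zz
⇒ Z over [I-1,I-2,II-1,II-2,II-3,II-4,III-1]: 4 consistent

III-1 ∈ {Uu Zz, uu Zz}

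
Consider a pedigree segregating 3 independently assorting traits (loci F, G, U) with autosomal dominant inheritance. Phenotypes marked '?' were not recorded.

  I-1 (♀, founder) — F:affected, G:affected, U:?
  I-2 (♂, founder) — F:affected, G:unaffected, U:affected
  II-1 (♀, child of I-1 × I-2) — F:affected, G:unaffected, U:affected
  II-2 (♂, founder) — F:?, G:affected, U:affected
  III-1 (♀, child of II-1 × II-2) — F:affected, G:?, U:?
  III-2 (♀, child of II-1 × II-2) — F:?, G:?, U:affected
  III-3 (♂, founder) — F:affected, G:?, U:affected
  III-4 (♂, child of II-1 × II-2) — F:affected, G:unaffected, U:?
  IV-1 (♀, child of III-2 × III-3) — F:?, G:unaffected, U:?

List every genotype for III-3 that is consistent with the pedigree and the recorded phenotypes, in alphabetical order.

III-3 ∈ {FF Gg UU, FF Gg Uu, FF gg UU, FF gg Uu, Ff Gg UU, Ff Gg Uu, Ff gg UU, Ff gg Uu}

F/I-1 aff ·: Ff|FF
F/I-2 aff ·: Ff|FF
F/II-1 aff I-1×I-2: Ff|FF
F/II-2 ? ·: ff|Ff|FF
F/III-1 aff II-1×II-2: Ff|FF
F/III-2 ? II-1×II-2: ff|Ff|FF
F/III-3 aff ·: Ff|FF
F/III-4 aff II-1×II-2: Ff|FF
F/IV-1 ? III-2×III-3: ff|Ff|FF
⇒ F over [I-1,I-2,II-1,II-2,III-1,III-2,III-3,III-4,IV-1]: 412 consistent
G/I-1 aff ·: Gg
G/I-2 un ·: gg
G/II-1 un I-1×I-2: gg
G/II-2 aff ·: Gg
G/III-1 ? II-1×II-2: gg|Gg
G/III-2 ? II-1×II-2: gg|Gg
G/III-3 ? ·: gg|Gg
G/III-4 un II-1×II-2: gg
G/IV-1 un III-2×III-3: gg
⇒ G over [I-1,I-2,II-1,II-2,III-1,III-2,III-3,III-4,IV-1]: 8 consistent
U/I-1 ? ·: uu|Uu|UU
U/I-2 aff ·: Uu|UU
U/II-1 aff I-1×I-2: Uu|UU
U/II-2 aff ·: Uu|UU
U/III-1 ? II-1×II-2: uu|Uu|UU
U/III-2 aff II-1×II-2: Uu|UU
U/III-3 aff ·: Uu|UU
U/III-4 ? II-1×II-2: uu|Uu|UU
U/IV-1 ? III-2×III-3: uu|Uu|UU
⇒ U over [I-1,I-2,II-1,II-2,III-1,III-2,III-3,III-4,IV-1]: 660 consistent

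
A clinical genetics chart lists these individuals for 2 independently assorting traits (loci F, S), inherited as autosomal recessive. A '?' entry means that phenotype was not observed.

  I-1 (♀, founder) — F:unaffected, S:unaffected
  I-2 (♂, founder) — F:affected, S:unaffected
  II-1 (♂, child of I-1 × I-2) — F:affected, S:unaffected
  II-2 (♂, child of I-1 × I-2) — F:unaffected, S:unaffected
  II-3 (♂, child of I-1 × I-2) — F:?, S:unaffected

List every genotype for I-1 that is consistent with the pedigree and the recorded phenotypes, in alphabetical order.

F/I-1 un ·: Ff
F/I-2 aff ·: ff
F/II-1 aff I-1×I-2: ff
F/II-2 un I-1×I-2: Ff
F/II-3 ? I-1×I-2: Ff|ff
⇒ F over [I-1,I-2,II-1,II-2,II-3]: 2 consistent
S/I-1 un ·: SS|Ss
S/I-2 un ·: SS|Ss
S/II-1 un I-1×I-2: SS|Ss
S/II-2 un I-1×I-2: SS|Ss
S/II-3 un I-1×I-2: SS|Ss
⇒ S over [I-1,I-2,II-1,II-2,II-3]: 25 consistent

I-1 ∈ {Ff SS, Ff Ss}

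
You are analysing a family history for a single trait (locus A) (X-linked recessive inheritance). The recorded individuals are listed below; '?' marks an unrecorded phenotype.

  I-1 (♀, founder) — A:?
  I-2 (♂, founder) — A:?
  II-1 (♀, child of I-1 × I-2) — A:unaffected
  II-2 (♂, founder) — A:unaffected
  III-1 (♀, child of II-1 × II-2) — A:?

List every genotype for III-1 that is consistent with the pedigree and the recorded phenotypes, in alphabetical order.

A/I-1 ? ·: X^AX^A|X^AX^a|X^aX^a
A/I-2 ? ·: X^AY|X^aY
A/II-1 un I-1×I-2: X^AX^A|X^AX^a
A/II-2 un ·: X^AY
A/III-1 ? II-1×II-2: X^AX^A|X^AX^a
⇒ A over [I-1,I-2,II-1,II-2,III-1]: 10 consistent

III-1 ∈ {X^AX^A, X^AX^a}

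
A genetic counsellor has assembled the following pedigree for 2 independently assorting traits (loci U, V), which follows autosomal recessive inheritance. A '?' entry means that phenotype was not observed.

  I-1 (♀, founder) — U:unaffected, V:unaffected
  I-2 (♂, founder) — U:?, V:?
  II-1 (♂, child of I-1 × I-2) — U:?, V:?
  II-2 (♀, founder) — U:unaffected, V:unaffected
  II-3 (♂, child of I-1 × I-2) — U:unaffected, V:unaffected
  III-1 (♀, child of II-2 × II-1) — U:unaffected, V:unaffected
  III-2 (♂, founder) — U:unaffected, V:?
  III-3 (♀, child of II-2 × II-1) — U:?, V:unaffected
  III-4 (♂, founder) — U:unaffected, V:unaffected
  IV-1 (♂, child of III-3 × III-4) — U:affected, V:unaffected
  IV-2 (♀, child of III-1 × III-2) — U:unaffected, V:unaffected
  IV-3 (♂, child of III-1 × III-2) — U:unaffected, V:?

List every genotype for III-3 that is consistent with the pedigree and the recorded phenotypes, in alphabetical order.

U/I-1 un ·: UU|Uu
U/I-2 ? ·: UU|Uu|uu
U/II-1 ? I-1×I-2: UU|Uu|uu
U/II-2 un ·: UU|Uu
U/II-3 un I-1×I-2: UU|Uu
U/III-1 un II-2×II-1: UU|Uu
U/III-2 un ·: UU|Uu
U/III-3 ? II-2×II-1: Uu|uu
U/III-4 un ·: Uu
U/IV-1 aff III-3×III-4: uu
U/IV-2 un III-1×III-2: UU|Uu
U/IV-3 un III-1×III-2: UU|Uu
⇒ U over [I-1,I-2,II-1,II-2,II-3,III-1,III-2,III-3,III-4,IV-1,IV-2,IV-3]: 475 consistent
V/I-1 un ·: VV|Vv
V/I-2 ? ·: VV|Vv|vv
V/II-1 ? I-1×I-2: VV|Vv|vv
V/II-2 un ·: VV|Vv
V/II-3 un I-1×I-2: VV|Vv
V/III-1 un II-2×II-1: VV|Vv
V/III-2 ? ·: VV|Vv|vv
V/III-3 un II-2×II-1: VV|Vv
V/III-4 un ·: VV|Vv
V/IV-1 un III-3×III-4: VV|Vv
V/IV-2 un III-1×III-2: VV|Vv
V/IV-3 ? III-1×III-2: VV|Vv|vv
⇒ V over [I-1,I-2,II-1,II-2,II-3,III-1,III-2,III-3,III-4,IV-1,IV-2,IV-3]: 3312 consistent

III-3 ∈ {Uu VV, Uu Vv, uu VV, uu Vv}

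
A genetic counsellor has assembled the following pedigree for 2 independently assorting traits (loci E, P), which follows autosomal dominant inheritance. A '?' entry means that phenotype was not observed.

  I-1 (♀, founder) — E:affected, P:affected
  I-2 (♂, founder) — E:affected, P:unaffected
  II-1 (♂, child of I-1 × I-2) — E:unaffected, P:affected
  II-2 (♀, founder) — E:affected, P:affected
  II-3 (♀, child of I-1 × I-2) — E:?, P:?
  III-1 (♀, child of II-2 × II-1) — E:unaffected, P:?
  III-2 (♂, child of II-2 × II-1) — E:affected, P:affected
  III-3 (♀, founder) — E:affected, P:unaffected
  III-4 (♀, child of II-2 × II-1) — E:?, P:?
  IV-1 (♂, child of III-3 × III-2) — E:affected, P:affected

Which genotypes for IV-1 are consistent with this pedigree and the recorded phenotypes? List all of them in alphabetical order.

IV-1 ∈ {EE Pp, Ee Pp}

E/I-1 aff ·: Ee
E/I-2 aff ·: Ee
E/II-1 un I-1×I-2: ee
E/II-2 aff ·: Ee
E/II-3 ? I-1×I-2: ee|Ee|EE
E/III-1 un II-2×II-1: ee
E/III-2 aff II-2×II-1: Ee
E/III-3 aff ·: Ee|EE
E/III-4 ? II-2×II-1: ee|Ee
E/IV-1 aff III-3×III-2: Ee|EE
⇒ E over [I-1,I-2,II-1,II-2,II-3,III-1,III-2,III-3,III-4,IV-1]: 24 consistent
P/I-1 aff ·: Pp|PP
P/I-2 un ·: pp
P/II-1 aff I-1×I-2: Pp
P/II-2 aff ·: Pp|PP
P/II-3 ? I-1×I-2: pp|Pp
P/III-1 ? II-2×II-1: pp|Pp|PP
P/III-2 aff II-2×II-1: Pp|PP
P/III-3 un ·: pp
P/III-4 ? II-2×II-1: pp|Pp|PP
P/IV-1 aff III-3×III-2: Pp
⇒ P over [I-1,I-2,II-1,II-2,II-3,III-1,III-2,III-3,III-4,IV-1]: 78 consistent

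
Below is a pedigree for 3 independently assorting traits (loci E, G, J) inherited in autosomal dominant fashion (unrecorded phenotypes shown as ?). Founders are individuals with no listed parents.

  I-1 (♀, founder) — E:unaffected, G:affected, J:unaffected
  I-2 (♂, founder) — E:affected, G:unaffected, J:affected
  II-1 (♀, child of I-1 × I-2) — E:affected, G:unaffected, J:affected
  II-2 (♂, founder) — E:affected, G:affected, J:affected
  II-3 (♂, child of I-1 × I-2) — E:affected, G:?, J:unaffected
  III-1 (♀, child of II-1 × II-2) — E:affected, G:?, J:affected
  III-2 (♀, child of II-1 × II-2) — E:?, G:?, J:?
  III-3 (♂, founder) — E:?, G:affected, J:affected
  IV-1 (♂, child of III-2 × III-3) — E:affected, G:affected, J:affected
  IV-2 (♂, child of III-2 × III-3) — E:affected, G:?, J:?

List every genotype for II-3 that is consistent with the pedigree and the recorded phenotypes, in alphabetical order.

E/I-1 un ·: ee
E/I-2 aff ·: Ee|EE
E/II-1 aff I-1×I-2: Ee
E/II-2 aff ·: Ee|EE
E/II-3 aff I-1×I-2: Ee
E/III-1 aff II-1×II-2: Ee|EE
E/III-2 ? II-1×II-2: ee|Ee|EE
E/III-3 ? ·: ee|Ee|EE
E/IV-1 aff III-2×III-3: Ee|EE
E/IV-2 aff III-2×III-3: Ee|EE
⇒ E over [I-1,I-2,II-1,II-2,II-3,III-1,III-2,III-3,IV-1,IV-2]: 128 consistent
G/I-1 aff ·: Gg
G/I-2 un ·: gg
G/II-1 un I-1×I-2: gg
G/II-2 aff ·: Gg|GG
G/II-3 ? I-1×I-2: gg|Gg
G/III-1 ? II-1×II-2: gg|Gg
G/III-2 ? II-1×II-2: gg|Gg
G/III-3 aff ·: Gg|GG
G/IV-1 aff III-2×III-3: Gg|GG
G/IV-2 ? III-2×III-3: gg|Gg|GG
⇒ G over [I-1,I-2,II-1,II-2,II-3,III-1,III-2,III-3,IV-1,IV-2]: 72 consistent
J/I-1 un ·: jj
J/I-2 aff ·: Jj
J/II-1 aff I-1×I-2: Jj
J/II-2 aff ·: Jj|JJ
J/II-3 un I-1×I-2: jj
J/III-1 aff II-1×II-2: Jj|JJ
J/III-2 ? II-1×II-2: jj|Jj|JJ
J/III-3 aff ·: Jj|JJ
J/IV-1 aff III-2×III-3: Jj|JJ
J/IV-2 ? III-2×III-3: jj|Jj|JJ
⇒ J over [I-1,I-2,II-1,II-2,II-3,III-1,III-2,III-3,IV-1,IV-2]: 66 consistent

II-3 ∈ {Ee Gg jj, Ee gg jj}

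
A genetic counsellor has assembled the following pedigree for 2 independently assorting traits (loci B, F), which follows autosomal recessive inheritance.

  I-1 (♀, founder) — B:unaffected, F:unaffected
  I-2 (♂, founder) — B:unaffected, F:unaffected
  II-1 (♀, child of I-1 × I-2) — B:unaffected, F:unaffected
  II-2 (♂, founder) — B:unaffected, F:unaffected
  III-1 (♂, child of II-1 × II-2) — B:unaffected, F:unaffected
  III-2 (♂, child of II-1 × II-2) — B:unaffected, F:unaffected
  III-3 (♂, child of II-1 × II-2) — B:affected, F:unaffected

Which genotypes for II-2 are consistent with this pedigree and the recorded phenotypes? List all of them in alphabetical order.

II-2 ∈ {Bb FF, Bb Ff}

B/I-1 un ·: BB|Bb
B/I-2 un ·: BB|Bb
B/II-1 un I-1×I-2: Bb
B/II-2 un ·: Bb
B/III-1 un II-1×II-2: BB|Bb
B/III-2 un II-1×II-2: BB|Bb
B/III-3 aff II-1×II-2: bb
⇒ B over [I-1,I-2,II-1,II-2,III-1,III-2,III-3]: 12 consistent
F/I-1 un ·: FF|Ff
F/I-2 un ·: FF|Ff
F/II-1 un I-1×I-2: FF|Ff
F/II-2 un ·: FF|Ff
F/III-1 un II-1×II-2: FF|Ff
F/III-2 un II-1×II-2: FF|Ff
F/III-3 un II-1×II-2: FF|Ff
⇒ F over [I-1,I-2,II-1,II-2,III-1,III-2,III-3]: 84 consistent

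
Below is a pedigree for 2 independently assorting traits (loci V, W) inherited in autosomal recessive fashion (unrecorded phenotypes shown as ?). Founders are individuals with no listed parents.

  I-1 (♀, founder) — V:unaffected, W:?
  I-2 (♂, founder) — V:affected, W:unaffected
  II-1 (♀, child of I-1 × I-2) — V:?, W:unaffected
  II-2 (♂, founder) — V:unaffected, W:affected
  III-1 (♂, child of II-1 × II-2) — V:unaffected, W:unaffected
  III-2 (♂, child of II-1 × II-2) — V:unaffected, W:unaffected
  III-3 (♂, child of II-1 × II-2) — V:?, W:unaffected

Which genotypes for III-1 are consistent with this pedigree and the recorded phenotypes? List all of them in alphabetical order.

V/I-1 un ·: VV|Vv
V/I-2 aff ·: vv
V/II-1 ? I-1×I-2: Vv|vv
V/II-2 un ·: VV|Vv
V/III-1 un II-1×II-2: VV|Vv
V/III-2 un II-1×II-2: VV|Vv
V/III-3 ? II-1×II-2: VV|Vv|vv
⇒ V over [I-1,I-2,II-1,II-2,III-1,III-2,III-3]: 43 consistent
W/I-1 ? ·: WW|Ww|ww
W/I-2 un ·: WW|Ww
W/II-1 un I-1×I-2: WW|Ww
W/II-2 aff ·: ww
W/III-1 un II-1×II-2: Ww
W/III-2 un II-1×II-2: Ww
W/III-3 un II-1×II-2: Ww
⇒ W over [I-1,I-2,II-1,II-2,III-1,III-2,III-3]: 9 consistent

III-1 ∈ {VV Ww, Vv Ww}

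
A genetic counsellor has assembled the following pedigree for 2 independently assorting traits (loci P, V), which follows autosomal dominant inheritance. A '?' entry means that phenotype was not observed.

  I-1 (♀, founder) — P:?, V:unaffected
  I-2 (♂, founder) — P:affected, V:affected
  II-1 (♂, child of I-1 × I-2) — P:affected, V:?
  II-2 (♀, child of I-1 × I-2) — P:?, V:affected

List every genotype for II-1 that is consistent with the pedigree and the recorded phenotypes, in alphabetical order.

P/I-1 ? ·: pp|Pp|PP
P/I-2 aff ·: Pp|PP
P/II-1 aff I-1×I-2: Pp|PP
P/II-2 ? I-1×I-2: pp|Pp|PP
⇒ P over [I-1,I-2,II-1,II-2]: 18 consistent
V/I-1 un ·: vv
V/I-2 aff ·: Vv|VV
V/II-1 ? I-1×I-2: vv|Vv
V/II-2 aff I-1×I-2: Vv
⇒ V over [I-1,I-2,II-1,II-2]: 3 consistent

II-1 ∈ {PP Vv, PP vv, Pp Vv, Pp vv}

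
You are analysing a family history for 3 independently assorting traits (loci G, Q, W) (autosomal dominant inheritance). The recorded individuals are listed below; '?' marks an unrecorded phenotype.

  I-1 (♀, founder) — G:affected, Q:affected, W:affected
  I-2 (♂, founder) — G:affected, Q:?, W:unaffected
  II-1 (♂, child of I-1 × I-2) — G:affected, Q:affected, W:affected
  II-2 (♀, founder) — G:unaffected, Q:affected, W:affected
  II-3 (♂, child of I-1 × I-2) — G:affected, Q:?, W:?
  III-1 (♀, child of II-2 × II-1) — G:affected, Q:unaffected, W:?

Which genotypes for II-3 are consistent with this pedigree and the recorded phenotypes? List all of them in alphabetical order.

G/I-1 aff ·: Gg|GG
G/I-2 aff ·: Gg|GG
G/II-1 aff I-1×I-2: Gg|GG
G/II-2 un ·: gg
G/II-3 aff I-1×I-2: Gg|GG
G/III-1 aff II-2×II-1: Gg
⇒ G over [I-1,I-2,II-1,II-2,II-3,III-1]: 13 consistent
Q/I-1 aff ·: Qq|QQ
Q/I-2 ? ·: qq|Qq|QQ
Q/II-1 aff I-1×I-2: Qq
Q/II-2 aff ·: Qq
Q/II-3 ? I-1×I-2: qq|Qq|QQ
Q/III-1 un II-2×II-1: qq
⇒ Q over [I-1,I-2,II-1,II-2,II-3,III-1]: 10 consistent
W/I-1 aff ·: Ww|WW
W/I-2 un ·: ww
W/II-1 aff I-1×I-2: Ww
W/II-2 aff ·: Ww|WW
W/II-3 ? I-1×I-2: ww|Ww
W/III-1 ? II-2×II-1: ww|Ww|WW
⇒ W over [I-1,I-2,II-1,II-2,II-3,III-1]: 15 consistent

II-3 ∈ {GG QQ Ww, GG QQ ww, GG Qq Ww, GG Qq ww, GG qq Ww, GG qq ww, Gg QQ Ww, Gg QQ ww, Gg Qq Ww, Gg Qq ww, Gg qq Ww, Gg qq ww}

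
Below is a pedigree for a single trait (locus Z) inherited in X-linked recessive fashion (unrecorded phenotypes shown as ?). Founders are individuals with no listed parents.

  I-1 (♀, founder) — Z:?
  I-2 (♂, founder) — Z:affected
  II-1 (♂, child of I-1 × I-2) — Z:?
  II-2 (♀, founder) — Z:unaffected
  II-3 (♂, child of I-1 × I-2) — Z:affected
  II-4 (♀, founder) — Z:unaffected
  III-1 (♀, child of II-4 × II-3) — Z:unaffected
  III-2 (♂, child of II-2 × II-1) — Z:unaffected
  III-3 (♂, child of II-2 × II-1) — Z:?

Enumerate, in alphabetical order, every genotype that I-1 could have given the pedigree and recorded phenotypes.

Z/I-1 ? ·: X^ZX^z|X^zX^z
Z/I-2 aff ·: X^zY
Z/II-1 ? I-1×I-2: X^ZY|X^zY
Z/II-2 un ·: X^ZX^Z|X^ZX^z
Z/II-3 aff I-1×I-2: X^zY
Z/II-4 un ·: X^ZX^Z|X^ZX^z
Z/III-1 un II-4×II-3: X^ZX^z
Z/III-2 un II-2×II-1: X^ZY
Z/III-3 ? II-2×II-1: X^ZY|X^zY
⇒ Z over [I-1,I-2,II-1,II-2,II-3,II-4,III-1,III-2,III-3]: 18 consistent

I-1 ∈ {X^ZX^z, X^zX^z}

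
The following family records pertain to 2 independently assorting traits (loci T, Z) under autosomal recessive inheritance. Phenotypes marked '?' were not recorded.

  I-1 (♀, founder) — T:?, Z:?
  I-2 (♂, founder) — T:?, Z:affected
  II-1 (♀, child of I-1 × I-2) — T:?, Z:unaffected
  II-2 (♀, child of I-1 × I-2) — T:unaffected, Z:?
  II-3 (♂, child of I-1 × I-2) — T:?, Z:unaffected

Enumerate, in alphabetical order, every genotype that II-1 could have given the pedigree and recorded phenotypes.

II-1 ∈ {TT Zz, Tt Zz, tt Zz}

T/I-1 ? ·: TT|Tt|tt
T/I-2 ? ·: TT|Tt|tt
T/II-1 ? I-1×I-2: TT|Tt|tt
T/II-2 un I-1×I-2: TT|Tt
T/II-3 ? I-1×I-2: TT|Tt|tt
⇒ T over [I-1,I-2,II-1,II-2,II-3]: 45 consistent
Z/I-1 ? ·: ZZ|Zz
Z/I-2 aff ·: zz
Z/II-1 un I-1×I-2: Zz
Z/II-2 ? I-1×I-2: Zz|zz
Z/II-3 un I-1×I-2: Zz
⇒ Z over [I-1,I-2,II-1,II-2,II-3]: 3 consistent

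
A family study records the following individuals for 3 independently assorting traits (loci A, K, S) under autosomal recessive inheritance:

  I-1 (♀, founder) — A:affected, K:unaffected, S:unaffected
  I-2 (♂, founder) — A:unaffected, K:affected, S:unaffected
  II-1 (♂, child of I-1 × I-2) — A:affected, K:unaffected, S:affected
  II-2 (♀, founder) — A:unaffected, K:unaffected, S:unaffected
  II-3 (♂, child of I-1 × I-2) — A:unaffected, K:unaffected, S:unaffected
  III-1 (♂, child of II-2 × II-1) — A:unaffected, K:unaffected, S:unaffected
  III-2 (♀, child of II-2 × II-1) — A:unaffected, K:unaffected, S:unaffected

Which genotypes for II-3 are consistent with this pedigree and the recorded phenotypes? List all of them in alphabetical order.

II-3 ∈ {Aa Kk SS, Aa Kk Ss}

A/I-1 aff ·: aa
A/I-2 un ·: Aa
A/II-1 aff I-1×I-2: aa
A/II-2 un ·: AA|Aa
A/II-3 un I-1×I-2: Aa
A/III-1 un II-2×II-1: Aa
A/III-2 un II-2×II-1: Aa
⇒ A over [I-1,I-2,II-1,II-2,II-3,III-1,III-2]: 2 consistent
K/I-1 un ·: KK|Kk
K/I-2 aff ·: kk
K/II-1 un I-1×I-2: Kk
K/II-2 un ·: KK|Kk
K/II-3 un I-1×I-2: Kk
K/III-1 un II-2×II-1: KK|Kk
K/III-2 un II-2×II-1: KK|Kk
⇒ K over [I-1,I-2,II-1,II-2,II-3,III-1,III-2]: 16 consistent
S/I-1 un ·: Ss
S/I-2 un ·: Ss
S/II-1 aff I-1×I-2: ss
S/II-2 un ·: SS|Ss
S/II-3 un I-1×I-2: SS|Ss
S/III-1 un II-2×II-1: Ss
S/III-2 un II-2×II-1: Ss
⇒ S over [I-1,I-2,II-1,II-2,II-3,III-1,III-2]: 4 consistent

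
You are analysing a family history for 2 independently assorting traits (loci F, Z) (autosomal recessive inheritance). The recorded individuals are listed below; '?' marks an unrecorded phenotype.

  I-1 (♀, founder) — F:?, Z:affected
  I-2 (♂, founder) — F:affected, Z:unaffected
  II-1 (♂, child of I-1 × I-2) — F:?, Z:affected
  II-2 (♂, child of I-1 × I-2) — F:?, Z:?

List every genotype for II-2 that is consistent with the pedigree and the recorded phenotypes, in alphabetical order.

F/I-1 ? ·: FF|Ff|ff
F/I-2 aff ·: ff
F/II-1 ? I-1×I-2: Ff|ff
F/II-2 ? I-1×I-2: Ff|ff
⇒ F over [I-1,I-2,II-1,II-2]: 6 consistent
Z/I-1 aff ·: zz
Z/I-2 un ·: Zz
Z/II-1 aff I-1×I-2: zz
Z/II-2 ? I-1×I-2: Zz|zz
⇒ Z over [I-1,I-2,II-1,II-2]: 2 consistent

II-2 ∈ {Ff Zz, Ff zz, ff Zz, ff zz}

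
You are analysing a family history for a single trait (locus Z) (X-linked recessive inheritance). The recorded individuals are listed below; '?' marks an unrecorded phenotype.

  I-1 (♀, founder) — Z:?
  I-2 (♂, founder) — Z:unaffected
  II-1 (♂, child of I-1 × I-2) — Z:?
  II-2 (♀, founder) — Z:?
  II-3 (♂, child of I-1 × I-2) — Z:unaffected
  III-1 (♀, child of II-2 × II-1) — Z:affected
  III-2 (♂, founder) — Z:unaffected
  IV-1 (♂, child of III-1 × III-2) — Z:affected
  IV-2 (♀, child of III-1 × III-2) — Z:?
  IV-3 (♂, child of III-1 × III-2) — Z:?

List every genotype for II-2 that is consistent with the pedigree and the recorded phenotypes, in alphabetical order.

II-2 ∈ {X^ZX^z, X^zX^z}

Z/I-1 ? ·: X^ZX^z
Z/I-2 un ·: X^ZY
Z/II-1 ? I-1×I-2: X^zY
Z/II-2 ? ·: X^ZX^z|X^zX^z
Z/II-3 un I-1×I-2: X^ZY
Z/III-1 aff II-2×II-1: X^zX^z
Z/III-2 un ·: X^ZY
Z/IV-1 aff III-1×III-2: X^zY
Z/IV-2 ? III-1×III-2: X^ZX^z
Z/IV-3 ? III-1×III-2: X^zY
⇒ Z over [I-1,I-2,II-1,II-2,II-3,III-1,III-2,IV-1,IV-2,IV-3]: 2 consistent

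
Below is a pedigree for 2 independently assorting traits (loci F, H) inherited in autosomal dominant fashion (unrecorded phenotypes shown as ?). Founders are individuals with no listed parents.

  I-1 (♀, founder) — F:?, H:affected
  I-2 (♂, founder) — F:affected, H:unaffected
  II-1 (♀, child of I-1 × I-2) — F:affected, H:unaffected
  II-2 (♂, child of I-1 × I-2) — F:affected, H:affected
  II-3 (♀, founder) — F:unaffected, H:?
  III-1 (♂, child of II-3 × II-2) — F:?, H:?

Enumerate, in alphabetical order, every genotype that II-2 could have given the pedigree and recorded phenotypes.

F/I-1 ? ·: ff|Ff|FF
F/I-2 aff ·: Ff|FF
F/II-1 aff I-1×I-2: Ff|FF
F/II-2 aff I-1×I-2: Ff|FF
F/II-3 un ·: ff
F/III-1 ? II-3×II-2: ff|Ff
⇒ F over [I-1,I-2,II-1,II-2,II-3,III-1]: 23 consistent
H/I-1 aff ·: Hh
H/I-2 un ·: hh
H/II-1 un I-1×I-2: hh
H/II-2 aff I-1×I-2: Hh
H/II-3 ? ·: hh|Hh|HH
H/III-1 ? II-3×II-2: hh|Hh|HH
⇒ H over [I-1,I-2,II-1,II-2,II-3,III-1]: 7 consistent

II-2 ∈ {FF Hh, Ff Hh}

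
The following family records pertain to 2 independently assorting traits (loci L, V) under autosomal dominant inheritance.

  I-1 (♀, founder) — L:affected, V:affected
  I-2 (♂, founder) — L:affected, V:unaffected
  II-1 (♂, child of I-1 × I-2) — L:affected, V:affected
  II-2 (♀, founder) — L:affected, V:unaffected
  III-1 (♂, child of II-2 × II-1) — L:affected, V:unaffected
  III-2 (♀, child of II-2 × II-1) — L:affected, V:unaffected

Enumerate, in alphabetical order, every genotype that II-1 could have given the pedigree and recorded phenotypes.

II-1 ∈ {LL Vv, Ll Vv}

L/I-1 aff ·: Ll|LL
L/I-2 aff ·: Ll|LL
L/II-1 aff I-1×I-2: Ll|LL
L/II-2 aff ·: Ll|LL
L/III-1 aff II-2×II-1: Ll|LL
L/III-2 aff II-2×II-1: Ll|LL
⇒ L over [I-1,I-2,II-1,II-2,III-1,III-2]: 44 consistent
V/I-1 aff ·: Vv|VV
V/I-2 un ·: vv
V/II-1 aff I-1×I-2: Vv
V/II-2 un ·: vv
V/III-1 un II-2×II-1: vv
V/III-2 un II-2×II-1: vv
⇒ V over [I-1,I-2,II-1,II-2,III-1,III-2]: 2 consistent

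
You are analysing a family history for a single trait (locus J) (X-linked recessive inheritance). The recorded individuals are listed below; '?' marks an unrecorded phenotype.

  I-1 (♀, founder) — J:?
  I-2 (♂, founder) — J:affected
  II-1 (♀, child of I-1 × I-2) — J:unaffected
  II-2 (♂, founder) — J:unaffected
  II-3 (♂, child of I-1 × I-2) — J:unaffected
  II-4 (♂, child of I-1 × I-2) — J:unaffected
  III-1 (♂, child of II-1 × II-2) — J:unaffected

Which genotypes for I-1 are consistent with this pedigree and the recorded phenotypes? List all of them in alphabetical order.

I-1 ∈ {X^JX^J, X^JX^j}

J/I-1 ? ·: X^JX^J|X^JX^j
J/I-2 aff ·: X^jY
J/II-1 un I-1×I-2: X^JX^j
J/II-2 un ·: X^JY
J/II-3 un I-1×I-2: X^JY
J/II-4 un I-1×I-2: X^JY
J/III-1 un II-1×II-2: X^JY
⇒ J over [I-1,I-2,II-1,II-2,II-3,II-4,III-1]: 2 consistent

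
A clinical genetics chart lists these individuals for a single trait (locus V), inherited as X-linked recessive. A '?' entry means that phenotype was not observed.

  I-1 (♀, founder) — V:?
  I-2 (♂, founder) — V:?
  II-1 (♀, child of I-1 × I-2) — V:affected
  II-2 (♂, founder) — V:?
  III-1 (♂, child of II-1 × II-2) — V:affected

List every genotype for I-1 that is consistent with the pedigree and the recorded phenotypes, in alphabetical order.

V/I-1 ? ·: X^VX^v|X^vX^v
V/I-2 ? ·: X^vY
V/II-1 aff I-1×I-2: X^vX^v
V/II-2 ? ·: X^VY|X^vY
V/III-1 aff II-1×II-2: X^vY
⇒ V over [I-1,I-2,II-1,II-2,III-1]: 4 consistent

I-1 ∈ {X^VX^v, X^vX^v}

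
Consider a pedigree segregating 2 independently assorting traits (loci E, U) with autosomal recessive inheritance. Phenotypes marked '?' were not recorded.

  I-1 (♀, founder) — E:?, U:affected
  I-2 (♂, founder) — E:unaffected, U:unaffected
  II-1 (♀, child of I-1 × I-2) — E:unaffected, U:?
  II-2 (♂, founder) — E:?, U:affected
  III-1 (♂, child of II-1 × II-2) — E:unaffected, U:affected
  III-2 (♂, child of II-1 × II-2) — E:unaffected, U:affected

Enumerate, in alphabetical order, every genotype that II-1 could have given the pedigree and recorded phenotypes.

E/I-1 ? ·: EE|Ee|ee
E/I-2 un ·: EE|Ee
E/II-1 un I-1×I-2: EE|Ee
E/II-2 ? ·: EE|Ee|ee
E/III-1 un II-1×II-2: EE|Ee
E/III-2 un II-1×II-2: EE|Ee
⇒ E over [I-1,I-2,II-1,II-2,III-1,III-2]: 69 consistent
U/I-1 aff ·: uu
U/I-2 un ·: UU|Uu
U/II-1 ? I-1×I-2: Uu|uu
U/II-2 aff ·: uu
U/III-1 aff II-1×II-2: uu
U/III-2 aff II-1×II-2: uu
⇒ U over [I-1,I-2,II-1,II-2,III-1,III-2]: 3 consistent

II-1 ∈ {EE Uu, EE uu, Ee Uu, Ee uu}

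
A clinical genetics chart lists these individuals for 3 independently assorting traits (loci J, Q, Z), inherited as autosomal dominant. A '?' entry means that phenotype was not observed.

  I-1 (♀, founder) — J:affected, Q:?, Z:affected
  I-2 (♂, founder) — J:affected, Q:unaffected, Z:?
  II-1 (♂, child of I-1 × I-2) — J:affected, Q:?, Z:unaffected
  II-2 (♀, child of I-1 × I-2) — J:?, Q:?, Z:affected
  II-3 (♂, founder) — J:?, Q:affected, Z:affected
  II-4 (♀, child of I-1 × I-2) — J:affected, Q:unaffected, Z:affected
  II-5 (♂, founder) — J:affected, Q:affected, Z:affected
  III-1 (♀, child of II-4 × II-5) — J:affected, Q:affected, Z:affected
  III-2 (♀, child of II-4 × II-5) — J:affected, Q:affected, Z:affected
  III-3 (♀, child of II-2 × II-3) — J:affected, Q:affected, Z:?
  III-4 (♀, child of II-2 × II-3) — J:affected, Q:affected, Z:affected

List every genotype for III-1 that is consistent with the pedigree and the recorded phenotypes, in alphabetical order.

III-1 ∈ {JJ Qq ZZ, JJ Qq Zz, Jj Qq ZZ, Jj Qq Zz}

J/I-1 aff ·: Jj|JJ
J/I-2 aff ·: Jj|JJ
J/II-1 aff I-1×I-2: Jj|JJ
J/II-2 ? I-1×I-2: jj|Jj|JJ
J/II-3 ? ·: jj|Jj|JJ
J/II-4 aff I-1×I-2: Jj|JJ
J/II-5 aff ·: Jj|JJ
J/III-1 aff II-4×II-5: Jj|JJ
J/III-2 aff II-4×II-5: Jj|JJ
J/III-3 aff II-2×II-3: Jj|JJ
J/III-4 aff II-2×II-3: Jj|JJ
⇒ J over [I-1,I-2,II-1,II-2,II-3,II-4,II-5,III-1,III-2,III-3,III-4]: 1252 consistent
Q/I-1 ? ·: qq|Qq
Q/I-2 un ·: qq
Q/II-1 ? I-1×I-2: qq|Qq
Q/II-2 ? I-1×I-2: qq|Qq
Q/II-3 aff ·: Qq|QQ
Q/II-4 un I-1×I-2: qq
Q/II-5 aff ·: Qq|QQ
Q/III-1 aff II-4×II-5: Qq
Q/III-2 aff II-4×II-5: Qq
Q/III-3 aff II-2×II-3: Qq|QQ
Q/III-4 aff II-2×II-3: Qq|QQ
⇒ Q over [I-1,I-2,II-1,II-2,II-3,II-4,II-5,III-1,III-2,III-3,III-4]: 44 consistent
Z/I-1 aff ·: Zz
Z/I-2 ? ·: zz|Zz
Z/II-1 un I-1×I-2: zz
Z/II-2 aff I-1×I-2: Zz|ZZ
Z/II-3 aff ·: Zz|ZZ
Z/II-4 aff I-1×I-2: Zz|ZZ
Z/II-5 aff ·: Zz|ZZ
Z/III-1 aff II-4×II-5: Zz|ZZ
Z/III-2 aff II-4×II-5: Zz|ZZ
Z/III-3 ? II-2×II-3: zz|Zz|ZZ
Z/III-4 aff II-2×II-3: Zz|ZZ
⇒ Z over [I-1,I-2,II-1,II-2,II-3,II-4,II-5,III-1,III-2,III-3,III-4]: 275 consistent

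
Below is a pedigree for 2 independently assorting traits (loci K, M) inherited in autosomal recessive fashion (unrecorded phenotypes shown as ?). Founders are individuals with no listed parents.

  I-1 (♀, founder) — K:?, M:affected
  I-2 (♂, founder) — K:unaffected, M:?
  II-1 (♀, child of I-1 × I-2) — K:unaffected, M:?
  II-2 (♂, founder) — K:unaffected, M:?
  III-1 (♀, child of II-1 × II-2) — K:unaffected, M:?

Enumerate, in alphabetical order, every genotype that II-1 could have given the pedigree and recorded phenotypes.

K/I-1 ? ·: KK|Kk|kk
K/I-2 un ·: KK|Kk
K/II-1 un I-1×I-2: KK|Kk
K/II-2 un ·: KK|Kk
K/III-1 un II-1×II-2: KK|Kk
⇒ K over [I-1,I-2,II-1,II-2,III-1]: 32 consistent
M/I-1 aff ·: mm
M/I-2 ? ·: MM|Mm|mm
M/II-1 ? I-1×I-2: Mm|mm
M/II-2 ? ·: MM|Mm|mm
M/III-1 ? II-1×II-2: MM|Mm|mm
⇒ M over [I-1,I-2,II-1,II-2,III-1]: 22 consistent

II-1 ∈ {KK Mm, KK mm, Kk Mm, Kk mm}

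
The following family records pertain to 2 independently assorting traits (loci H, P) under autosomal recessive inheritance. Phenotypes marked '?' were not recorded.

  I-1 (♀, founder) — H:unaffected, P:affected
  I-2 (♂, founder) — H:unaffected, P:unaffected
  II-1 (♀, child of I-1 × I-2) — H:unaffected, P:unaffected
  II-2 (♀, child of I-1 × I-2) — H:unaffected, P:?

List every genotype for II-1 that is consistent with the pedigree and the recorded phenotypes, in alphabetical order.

II-1 ∈ {HH Pp, Hh Pp}

H/I-1 un ·: HH|Hh
H/I-2 un ·: HH|Hh
H/II-1 un I-1×I-2: HH|Hh
H/II-2 un I-1×I-2: HH|Hh
⇒ H over [I-1,I-2,II-1,II-2]: 13 consistent
P/I-1 aff ·: pp
P/I-2 un ·: PP|Pp
P/II-1 un I-1×I-2: Pp
P/II-2 ? I-1×I-2: Pp|pp
⇒ P over [I-1,I-2,II-1,II-2]: 3 consistent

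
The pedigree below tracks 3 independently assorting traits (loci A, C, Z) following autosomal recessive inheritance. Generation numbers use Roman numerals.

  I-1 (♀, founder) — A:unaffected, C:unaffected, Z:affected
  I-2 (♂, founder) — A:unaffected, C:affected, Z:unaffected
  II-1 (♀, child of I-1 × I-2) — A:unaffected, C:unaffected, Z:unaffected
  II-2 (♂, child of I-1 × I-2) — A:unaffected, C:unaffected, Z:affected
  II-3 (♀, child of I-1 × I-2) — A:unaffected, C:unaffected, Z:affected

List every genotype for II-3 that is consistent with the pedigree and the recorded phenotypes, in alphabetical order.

II-3 ∈ {AA Cc zz, Aa Cc zz}

A/I-1 un ·: AA|Aa
A/I-2 un ·: AA|Aa
A/II-1 un I-1×I-2: AA|Aa
A/II-2 un I-1×I-2: AA|Aa
A/II-3 un I-1×I-2: AA|Aa
⇒ A over [I-1,I-2,II-1,II-2,II-3]: 25 consistent
C/I-1 un ·: CC|Cc
C/I-2 aff ·: cc
C/II-1 un I-1×I-2: Cc
C/II-2 un I-1×I-2: Cc
C/II-3 un I-1×I-2: Cc
⇒ C over [I-1,I-2,II-1,II-2,II-3]: 2 consistent
Z/I-1 aff ·: zz
Z/I-2 un ·: Zz
Z/II-1 un I-1×I-2: Zz
Z/II-2 aff I-1×I-2: zz
Z/II-3 aff I-1×I-2: zz
⇒ Z over [I-1,I-2,II-1,II-2,II-3]: 1 consistent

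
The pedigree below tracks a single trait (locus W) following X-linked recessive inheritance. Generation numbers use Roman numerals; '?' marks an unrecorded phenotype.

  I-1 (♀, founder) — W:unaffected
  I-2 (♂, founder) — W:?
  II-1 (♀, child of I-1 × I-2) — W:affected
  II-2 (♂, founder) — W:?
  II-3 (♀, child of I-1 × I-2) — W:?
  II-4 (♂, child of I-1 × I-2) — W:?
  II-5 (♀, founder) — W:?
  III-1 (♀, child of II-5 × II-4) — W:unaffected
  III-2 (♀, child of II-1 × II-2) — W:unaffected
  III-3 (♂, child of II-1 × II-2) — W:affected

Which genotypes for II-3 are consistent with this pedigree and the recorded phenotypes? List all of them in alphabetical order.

W/I-1 un ·: X^WX^w
W/I-2 ? ·: X^wY
W/II-1 aff I-1×I-2: X^wX^w
W/II-2 ? ·: X^WY
W/II-3 ? I-1×I-2: X^WX^w|X^wX^w
W/II-4 ? I-1×I-2: X^WY|X^wY
W/II-5 ? ·: X^WX^W|X^WX^w|X^wX^w
W/III-1 un II-5×II-4: X^WX^W|X^WX^w
W/III-2 un II-1×II-2: X^WX^w
W/III-3 aff II-1×II-2: X^wY
⇒ W over [I-1,I-2,II-1,II-2,II-3,II-4,II-5,III-1,III-2,III-3]: 12 consistent

II-3 ∈ {X^WX^w, X^wX^w}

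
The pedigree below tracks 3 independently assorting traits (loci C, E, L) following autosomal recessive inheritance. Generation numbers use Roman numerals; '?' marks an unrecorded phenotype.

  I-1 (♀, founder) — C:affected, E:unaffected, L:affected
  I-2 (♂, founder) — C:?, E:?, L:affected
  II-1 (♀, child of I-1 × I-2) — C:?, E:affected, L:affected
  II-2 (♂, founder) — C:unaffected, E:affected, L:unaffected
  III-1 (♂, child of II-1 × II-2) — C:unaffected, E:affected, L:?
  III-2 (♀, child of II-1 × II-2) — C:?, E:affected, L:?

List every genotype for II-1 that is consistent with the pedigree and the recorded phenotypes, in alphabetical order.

II-1 ∈ {Cc ee ll, cc ee ll}

C/I-1 aff ·: cc
C/I-2 ? ·: CC|Cc|cc
C/II-1 ? I-1×I-2: Cc|cc
C/II-2 un ·: CC|Cc
C/III-1 un II-1×II-2: CC|Cc
C/III-2 ? II-1×II-2: CC|Cc|cc
⇒ C over [I-1,I-2,II-1,II-2,III-1,III-2]: 26 consistent
E/I-1 un ·: Ee
E/I-2 ? ·: Ee|ee
E/II-1 aff I-1×I-2: ee
E/II-2 aff ·: ee
E/III-1 aff II-1×II-2: ee
E/III-2 aff II-1×II-2: ee
⇒ E over [I-1,I-2,II-1,II-2,III-1,III-2]: 2 consistent
L/I-1 aff ·: ll
L/I-2 aff ·: ll
L/II-1 aff I-1×I-2: ll
L/II-2 un ·: LL|Ll
L/III-1 ? II-1×II-2: Ll|ll
L/III-2 ? II-1×II-2: Ll|ll
⇒ L over [I-1,I-2,II-1,II-2,III-1,III-2]: 5 consistent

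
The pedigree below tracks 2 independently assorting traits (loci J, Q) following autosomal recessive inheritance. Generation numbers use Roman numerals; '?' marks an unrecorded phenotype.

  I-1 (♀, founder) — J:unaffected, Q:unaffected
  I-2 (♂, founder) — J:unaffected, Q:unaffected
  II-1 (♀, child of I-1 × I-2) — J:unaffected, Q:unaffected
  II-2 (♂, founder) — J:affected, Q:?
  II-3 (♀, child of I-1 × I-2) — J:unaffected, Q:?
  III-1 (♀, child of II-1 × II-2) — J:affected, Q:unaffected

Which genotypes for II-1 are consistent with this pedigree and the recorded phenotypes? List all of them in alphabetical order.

II-1 ∈ {Jj QQ, Jj Qq}

J/I-1 un ·: JJ|Jj
J/I-2 un ·: JJ|Jj
J/II-1 un I-1×I-2: Jj
J/II-2 aff ·: jj
J/II-3 un I-1×I-2: JJ|Jj
J/III-1 aff II-1×II-2: jj
⇒ J over [I-1,I-2,II-1,II-2,II-3,III-1]: 6 consistent
Q/I-1 un ·: QQ|Qq
Q/I-2 un ·: QQ|Qq
Q/II-1 un I-1×I-2: QQ|Qq
Q/II-2 ? ·: QQ|Qq|qq
Q/II-3 ? I-1×I-2: QQ|Qq|qq
Q/III-1 un II-1×II-2: QQ|Qq
⇒ Q over [I-1,I-2,II-1,II-2,II-3,III-1]: 67 consistent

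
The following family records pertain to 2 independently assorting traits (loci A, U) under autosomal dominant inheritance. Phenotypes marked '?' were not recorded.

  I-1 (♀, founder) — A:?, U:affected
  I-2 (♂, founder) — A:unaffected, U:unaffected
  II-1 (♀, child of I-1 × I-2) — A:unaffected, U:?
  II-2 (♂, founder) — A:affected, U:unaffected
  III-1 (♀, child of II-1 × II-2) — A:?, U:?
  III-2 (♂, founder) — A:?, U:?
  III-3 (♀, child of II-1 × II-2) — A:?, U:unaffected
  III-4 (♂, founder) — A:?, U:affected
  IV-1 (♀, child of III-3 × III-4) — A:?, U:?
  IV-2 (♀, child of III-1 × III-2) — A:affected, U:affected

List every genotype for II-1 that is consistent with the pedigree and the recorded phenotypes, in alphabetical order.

II-1 ∈ {aa Uu, aa uu}

A/I-1 ? ·: aa|Aa
A/I-2 un ·: aa
A/II-1 un I-1×I-2: aa
A/II-2 aff ·: Aa|AA
A/III-1 ? II-1×II-2: aa|Aa
A/III-2 ? ·: aa|Aa|AA
A/III-3 ? II-1×II-2: aa|Aa
A/III-4 ? ·: aa|Aa|AA
A/IV-1 ? III-3×III-4: aa|Aa|AA
A/IV-2 aff III-1×III-2: Aa|AA
⇒ A over [I-1,I-2,II-1,II-2,III-1,III-2,III-3,III-4,IV-1,IV-2]: 224 consistent
U/I-1 aff ·: Uu|UU
U/I-2 un ·: uu
U/II-1 ? I-1×I-2: uu|Uu
U/II-2 un ·: uu
U/III-1 ? II-1×II-2: uu|Uu
U/III-2 ? ·: uu|Uu|UU
U/III-3 un II-1×II-2: uu
U/III-4 aff ·: Uu|UU
U/IV-1 ? III-3×III-4: uu|Uu
U/IV-2 aff III-1×III-2: Uu|UU
⇒ U over [I-1,I-2,II-1,II-2,III-1,III-2,III-3,III-4,IV-1,IV-2]: 48 consistent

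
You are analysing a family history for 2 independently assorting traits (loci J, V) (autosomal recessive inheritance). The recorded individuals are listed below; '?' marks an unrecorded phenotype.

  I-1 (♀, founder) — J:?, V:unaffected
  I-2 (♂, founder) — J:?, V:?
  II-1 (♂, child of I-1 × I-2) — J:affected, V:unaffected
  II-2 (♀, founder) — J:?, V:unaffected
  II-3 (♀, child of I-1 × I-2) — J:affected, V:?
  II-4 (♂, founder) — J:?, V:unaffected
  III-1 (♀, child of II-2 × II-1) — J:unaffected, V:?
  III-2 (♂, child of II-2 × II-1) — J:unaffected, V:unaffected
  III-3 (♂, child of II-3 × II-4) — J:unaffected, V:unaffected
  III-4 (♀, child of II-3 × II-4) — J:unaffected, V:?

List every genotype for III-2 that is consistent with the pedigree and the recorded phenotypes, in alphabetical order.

J/I-1 ? ·: Jj|jj
J/I-2 ? ·: Jj|jj
J/II-1 aff I-1×I-2: jj
J/II-2 ? ·: JJ|Jj
J/II-3 aff I-1×I-2: jj
J/II-4 ? ·: JJ|Jj
J/III-1 un II-2×II-1: Jj
J/III-2 un II-2×II-1: Jj
J/III-3 un II-3×II-4: Jj
J/III-4 un II-3×II-4: Jj
⇒ J over [I-1,I-2,II-1,II-2,II-3,II-4,III-1,III-2,III-3,III-4]: 16 consistent
V/I-1 un ·: VV|Vv
V/I-2 ? ·: VV|Vv|vv
V/II-1 un I-1×I-2: VV|Vv
V/II-2 un ·: VV|Vv
V/II-3 ? I-1×I-2: VV|Vv|vv
V/II-4 un ·: VV|Vv
V/III-1 ? II-2×II-1: VV|Vv|vv
V/III-2 un II-2×II-1: VV|Vv
V/III-3 un II-3×II-4: VV|Vv
V/III-4 ? II-3×II-4: VV|Vv|vv
⇒ V over [I-1,I-2,II-1,II-2,II-3,II-4,III-1,III-2,III-3,III-4]: 975 consistent

III-2 ∈ {Jj VV, Jj Vv}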